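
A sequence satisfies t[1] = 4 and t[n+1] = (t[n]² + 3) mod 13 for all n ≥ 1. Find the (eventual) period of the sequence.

5

t[1] = 4; t[2] = 6; t[3] = 0; t[4] = 3; t[5] = 12; t[6] = 4.
The sequence repeats with period 5.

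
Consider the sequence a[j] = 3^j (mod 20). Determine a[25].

3

Listing terms: a[1] = 3; a[2] = 9; a[3] = 7; a[4] = 1; a[5] = 3.
The sequence repeats with period 4.
(25 - 1) mod 4 = 0, so a[25] = a[1] = 3.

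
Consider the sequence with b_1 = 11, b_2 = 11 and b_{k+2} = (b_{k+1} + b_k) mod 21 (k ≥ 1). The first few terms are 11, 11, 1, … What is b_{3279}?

11

b_1 = 11; b_2 = 11; b_3 = 1; b_4 = 12; b_5 = 13; b_6 = 4; b_7 = 17; b_8 = 0; b_9 = 17; b_{10} = 17; b_{11} = 13; b_{12} = 9; b_{13} = 1; b_{14} = 10; b_{15} = 11; b_{16} = 0; b_{17} = 11; b_{18} = 11.
Since (b_{17}, b_{18}) = (b_1, b_2) = (11, 11) (two consecutive terms determine the rest), the sequence is periodic with period 16.
So b_{3279} = b_{1 + ((3279-1) mod 16)} = b_{15} = 11.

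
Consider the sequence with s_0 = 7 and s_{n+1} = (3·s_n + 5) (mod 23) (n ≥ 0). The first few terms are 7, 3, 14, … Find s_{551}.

3

s_0 = 7,  s_1 = 3,  s_2 = 14,  s_3 = 1,  s_4 = 8,  s_5 = 6,  s_6 = 0,  s_7 = 5,  s_8 = 20,  s_9 = 19,  s_{10} = 16,  s_{11} = 7.
The sequence repeats with period 11.
(551 - 0) mod 11 = 1, so s_{551} = s_1 = 3.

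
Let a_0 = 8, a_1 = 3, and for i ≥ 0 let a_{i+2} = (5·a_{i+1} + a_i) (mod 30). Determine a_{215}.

23

We have a_0 = 8,  a_1 = 3,  a_2 = 23,  a_3 = 28,  a_4 = 13,  a_5 = 3,  a_6 = 28,  a_7 = 23,  a_8 = 23,  a_9 = 18,  a_{10} = 23,  a_{11} = 13,  a_{12} = 28,  a_{13} = 3,  a_{14} = 13,  a_{15} = 8,  a_{16} = 23,  a_{17} = 3,  a_{18} = 8,  a_{19} = 13,  a_{20} = 13,  a_{21} = 18,  a_{22} = 13,  a_{23} = 23,  a_{24} = 8,  a_{25} = 3.
The sequence repeats with period 24.
So a_{215} = a_{0 + ((215-0) mod 24)} = a_{23} = 23.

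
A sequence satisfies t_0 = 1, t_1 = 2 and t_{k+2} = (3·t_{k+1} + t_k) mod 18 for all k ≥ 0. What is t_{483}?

We have t_0 = 1; t_1 = 2; t_2 = 7; t_3 = 5; t_4 = 4; t_5 = 17; t_6 = 1; t_7 = 2.
Since (t_6, t_7) = (t_0, t_1) = (1, 2) (two consecutive terms determine the rest), the sequence is periodic with period 6.
(483 - 0) mod 6 = 3, so t_{483} = t_3 = 5.

5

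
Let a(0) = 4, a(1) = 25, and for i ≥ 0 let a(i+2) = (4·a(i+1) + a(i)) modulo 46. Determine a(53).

1

Listing terms: a(0) = 4,  a(1) = 25,  a(2) = 12,  a(3) = 27,  a(4) = 28,  a(5) = 1,  a(6) = 32,  a(7) = 37,  a(8) = 42,  a(9) = 21,  a(10) = 34,  a(11) = 19,  a(12) = 18,  a(13) = 45,  a(14) = 14,  a(15) = 9,  a(16) = 4,  a(17) = 25.
Since (a(16), a(17)) = (a(0), a(1)) = (4, 25) (two consecutive terms determine the rest), the sequence is periodic with period 16.
So a(53) = a(0 + ((53-0) mod 16)) = a(5) = 1.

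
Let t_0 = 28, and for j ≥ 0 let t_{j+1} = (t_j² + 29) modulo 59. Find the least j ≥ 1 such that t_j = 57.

3

Computing terms: t_0 = 28; t_1 = 46; t_2 = 21; t_3 = 57; t_4 = 33; t_5 = 56; t_6 = 38; t_7 = 57.
Since t_7 = t_3 = 57, the sequence is eventually periodic: after a pre-period of length 3 it cycles with period 4.
The value 57 first appears (with j ≥ 1) at t_3.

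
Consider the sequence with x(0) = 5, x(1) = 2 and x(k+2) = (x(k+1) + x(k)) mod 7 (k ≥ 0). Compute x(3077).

4

Computing terms: x(0) = 5, x(1) = 2, x(2) = 0, x(3) = 2, x(4) = 2, x(5) = 4, x(6) = 6, x(7) = 3, x(8) = 2, x(9) = 5, x(10) = 0, x(11) = 5, x(12) = 5, x(13) = 3, x(14) = 1, x(15) = 4, x(16) = 5, x(17) = 2.
The sequence repeats with period 16.
So x(3077) = x(0 + ((3077-0) mod 16)) = x(5) = 4.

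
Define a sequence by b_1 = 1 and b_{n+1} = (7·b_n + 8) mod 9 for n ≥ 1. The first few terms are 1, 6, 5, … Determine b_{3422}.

6

Computing terms: b_1 = 1, b_2 = 6, b_3 = 5, b_4 = 7, b_5 = 3, b_6 = 2, b_7 = 4, b_8 = 0, b_9 = 8, b_{10} = 1.
The sequence repeats with period 9.
So b_{3422} = b_{1 + ((3422-1) mod 9)} = b_2 = 6.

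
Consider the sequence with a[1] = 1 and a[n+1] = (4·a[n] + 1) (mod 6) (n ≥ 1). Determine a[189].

3

Listing terms: a[1] = 1; a[2] = 5; a[3] = 3; a[4] = 1.
The sequence repeats with period 3.
So a[189] = a[1 + ((189-1) mod 3)] = a[3] = 3.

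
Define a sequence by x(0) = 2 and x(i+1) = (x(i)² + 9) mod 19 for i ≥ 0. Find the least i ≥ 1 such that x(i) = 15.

6

Computing terms: x(0) = 2, x(1) = 13, x(2) = 7, x(3) = 1, x(4) = 10, x(5) = 14, x(6) = 15, x(7) = 6, x(8) = 7.
Since x(8) = x(2) = 7, the sequence is eventually periodic: after a pre-period of length 2 it cycles with period 6.
The value 15 first appears (with i ≥ 1) at x(6).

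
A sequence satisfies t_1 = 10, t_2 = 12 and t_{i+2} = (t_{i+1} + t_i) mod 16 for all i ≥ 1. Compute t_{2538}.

10

Computing terms: t_1 = 10; t_2 = 12; t_3 = 6; t_4 = 2; t_5 = 8; t_6 = 10; t_7 = 2; t_8 = 12; t_9 = 14; t_{10} = 10; t_{11} = 8; t_{12} = 2; t_{13} = 10; t_{14} = 12.
Since (t_{13}, t_{14}) = (t_1, t_2) = (10, 12) (two consecutive terms determine the rest), the sequence is periodic with period 12.
(2538 - 1) mod 12 = 5, so t_{2538} = t_6 = 10.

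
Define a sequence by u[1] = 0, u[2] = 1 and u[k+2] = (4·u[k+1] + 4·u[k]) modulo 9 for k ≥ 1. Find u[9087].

Computing terms: u[1] = 0,  u[2] = 1,  u[3] = 4,  u[4] = 2,  u[5] = 6,  u[6] = 5,  u[7] = 8,  u[8] = 7,  u[9] = 6,  u[10] = 7,  u[11] = 7,  u[12] = 2,  u[13] = 0,  u[14] = 8,  u[15] = 5,  u[16] = 7,  u[17] = 3,  u[18] = 4,  u[19] = 1,  u[20] = 2,  u[21] = 3,  u[22] = 2,  u[23] = 2,  u[24] = 7,  u[25] = 0,  u[26] = 1.
Since (u[25], u[26]) = (u[1], u[2]) = (0, 1) (two consecutive terms determine the rest), the sequence is periodic with period 24.
(9087 - 1) mod 24 = 14, so u[9087] = u[15] = 5.

5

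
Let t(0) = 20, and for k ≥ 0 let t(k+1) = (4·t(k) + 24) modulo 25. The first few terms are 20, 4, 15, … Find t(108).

t(0) = 20, t(1) = 4, t(2) = 15, t(3) = 9, t(4) = 10, t(5) = 14, t(6) = 5, t(7) = 19, t(8) = 0, t(9) = 24, t(10) = 20.
The sequence repeats with period 10.
So t(108) = t(0 + ((108-0) mod 10)) = t(8) = 0.

0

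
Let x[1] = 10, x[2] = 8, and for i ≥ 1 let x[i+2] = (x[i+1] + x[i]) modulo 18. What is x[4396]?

8

Computing terms: x[1] = 10, x[2] = 8, x[3] = 0, x[4] = 8, x[5] = 8, x[6] = 16, x[7] = 6, x[8] = 4, x[9] = 10, x[10] = 14, x[11] = 6, x[12] = 2, x[13] = 8, x[14] = 10, x[15] = 0, x[16] = 10, x[17] = 10, x[18] = 2, x[19] = 12, x[20] = 14, x[21] = 8, x[22] = 4, x[23] = 12, x[24] = 16, x[25] = 10, x[26] = 8.
Since (x[25], x[26]) = (x[1], x[2]) = (10, 8) (two consecutive terms determine the rest), the sequence is periodic with period 24.
So x[4396] = x[1 + ((4396-1) mod 24)] = x[4] = 8.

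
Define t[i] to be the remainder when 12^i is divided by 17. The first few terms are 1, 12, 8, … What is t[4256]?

t[0] = 1, t[1] = 12, t[2] = 8, t[3] = 11, t[4] = 13, t[5] = 3, t[6] = 2, t[7] = 7, t[8] = 16, t[9] = 5, t[10] = 9, t[11] = 6, t[12] = 4, t[13] = 14, t[14] = 15, t[15] = 10, t[16] = 1.
Since t[16] = t[0] = 1, the sequence is periodic with period 16.
So t[4256] = t[0 + ((4256-0) mod 16)] = t[0] = 1.

1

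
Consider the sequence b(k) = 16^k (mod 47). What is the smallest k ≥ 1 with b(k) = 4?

We have b(0) = 1; b(1) = 16; b(2) = 21; b(3) = 7; b(4) = 18; b(5) = 6; b(6) = 2; b(7) = 32; b(8) = 42; b(9) = 14; b(10) = 36; b(11) = 12; b(12) = 4; b(13) = 17; b(14) = 37; b(15) = 28; b(16) = 25; b(17) = 24; b(18) = 8; b(19) = 34; b(20) = 27; b(21) = 9; b(22) = 3; b(23) = 1.
The sequence repeats with period 23.
The value 4 first appears (with k ≥ 1) at b(12).

12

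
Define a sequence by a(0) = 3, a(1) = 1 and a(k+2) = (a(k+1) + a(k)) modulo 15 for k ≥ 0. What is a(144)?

9

We have a(0) = 3; a(1) = 1; a(2) = 4; a(3) = 5; a(4) = 9; a(5) = 14; a(6) = 8; a(7) = 7; a(8) = 0; a(9) = 7; a(10) = 7; a(11) = 14; a(12) = 6; a(13) = 5; a(14) = 11; a(15) = 1; a(16) = 12; a(17) = 13; a(18) = 10; a(19) = 8; a(20) = 3; a(21) = 11; a(22) = 14; a(23) = 10; a(24) = 9; a(25) = 4; a(26) = 13; a(27) = 2; a(28) = 0; a(29) = 2; a(30) = 2; a(31) = 4; a(32) = 6; a(33) = 10; a(34) = 1; a(35) = 11; a(36) = 12; a(37) = 8; a(38) = 5; a(39) = 13; a(40) = 3; a(41) = 1.
The sequence repeats with period 40.
So a(144) = a(0 + ((144-0) mod 40)) = a(24) = 9.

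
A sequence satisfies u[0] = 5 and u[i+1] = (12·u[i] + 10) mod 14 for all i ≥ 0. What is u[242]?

10

Listing terms: u[0] = 5; u[1] = 0; u[2] = 10; u[3] = 4; u[4] = 2; u[5] = 6; u[6] = 12; u[7] = 0.
Since u[7] = u[1] = 0, the sequence is eventually periodic: after a pre-period of length 1 it cycles with period 6.
For i ≥ 1, u[i] depends only on (i - 1) mod 6. (242 - 1) mod 6 = 1, so u[242] = u[2] = 10.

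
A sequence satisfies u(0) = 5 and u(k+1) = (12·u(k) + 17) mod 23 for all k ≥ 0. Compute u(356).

We have u(0) = 5, u(1) = 8, u(2) = 21, u(3) = 16, u(4) = 2, u(5) = 18, u(6) = 3, u(7) = 7, u(8) = 9, u(9) = 10, u(10) = 22, u(11) = 5.
The sequence repeats with period 11.
So u(356) = u(0 + ((356-0) mod 11)) = u(4) = 2.

2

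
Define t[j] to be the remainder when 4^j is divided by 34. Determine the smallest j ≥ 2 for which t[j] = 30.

Computing terms: t[1] = 4,  t[2] = 16,  t[3] = 30,  t[4] = 18,  t[5] = 4.
The sequence repeats with period 4.
The value 30 first appears (with j ≥ 2) at t[3].

3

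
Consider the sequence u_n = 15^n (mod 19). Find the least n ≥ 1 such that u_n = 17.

14

u_0 = 1; u_1 = 15; u_2 = 16; u_3 = 12; u_4 = 9; u_5 = 2; u_6 = 11; u_7 = 13; u_8 = 5; u_9 = 18; u_{10} = 4; u_{11} = 3; u_{12} = 7; u_{13} = 10; u_{14} = 17; u_{15} = 8; u_{16} = 6; u_{17} = 14; u_{18} = 1.
The sequence repeats with period 18.
The value 17 first appears (with n ≥ 1) at u_{14}.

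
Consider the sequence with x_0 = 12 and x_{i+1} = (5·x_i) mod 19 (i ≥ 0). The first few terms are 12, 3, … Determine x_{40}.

Computing terms: x_0 = 12, x_1 = 3, x_2 = 15, x_3 = 18, x_4 = 14, x_5 = 13, x_6 = 8, x_7 = 2, x_8 = 10, x_9 = 12.
The sequence repeats with period 9.
So x_{40} = x_{0 + ((40-0) mod 9)} = x_4 = 14.

14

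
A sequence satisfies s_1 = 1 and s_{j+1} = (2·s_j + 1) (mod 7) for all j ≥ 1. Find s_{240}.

Computing terms: s_1 = 1,  s_2 = 3,  s_3 = 0,  s_4 = 1.
Since s_4 = s_1 = 1, the sequence is periodic with period 3.
(240 - 1) mod 3 = 2, so s_{240} = s_3 = 0.

0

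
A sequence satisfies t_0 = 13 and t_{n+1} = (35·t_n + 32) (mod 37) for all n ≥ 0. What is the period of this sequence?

36

Computing terms: t_0 = 13,  t_1 = 6,  t_2 = 20,  t_3 = 29,  t_4 = 11,  t_5 = 10,  t_6 = 12,  t_7 = 8,  t_8 = 16,  t_9 = 0,  t_{10} = 32,  t_{11} = 5,  t_{12} = 22,  t_{13} = 25,  t_{14} = 19,  t_{15} = 31,  t_{16} = 7,  t_{17} = 18,  t_{18} = 33,  t_{19} = 3,  t_{20} = 26,  t_{21} = 17,  t_{22} = 35,  t_{23} = 36,  t_{24} = 34,  t_{25} = 1,  t_{26} = 30,  t_{27} = 9,  t_{28} = 14,  t_{29} = 4,  t_{30} = 24,  t_{31} = 21,  t_{32} = 27,  t_{33} = 15,  t_{34} = 2,  t_{35} = 28,  t_{36} = 13.
Since t_{36} = t_0 = 13, the sequence is periodic with period 36.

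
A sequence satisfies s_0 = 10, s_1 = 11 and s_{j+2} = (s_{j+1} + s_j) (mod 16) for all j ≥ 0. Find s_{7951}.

15

s_0 = 10, s_1 = 11, s_2 = 5, s_3 = 0, s_4 = 5, s_5 = 5, s_6 = 10, s_7 = 15, s_8 = 9, s_9 = 8, s_{10} = 1, s_{11} = 9, s_{12} = 10, s_{13} = 3, s_{14} = 13, s_{15} = 0, s_{16} = 13, s_{17} = 13, s_{18} = 10, s_{19} = 7, s_{20} = 1, s_{21} = 8, s_{22} = 9, s_{23} = 1, s_{24} = 10, s_{25} = 11.
Since (s_{24}, s_{25}) = (s_0, s_1) = (10, 11) (two consecutive terms determine the rest), the sequence is periodic with period 24.
So s_{7951} = s_{0 + ((7951-0) mod 24)} = s_7 = 15.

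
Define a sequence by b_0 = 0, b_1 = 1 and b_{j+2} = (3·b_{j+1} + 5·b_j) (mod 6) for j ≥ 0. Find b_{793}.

Listing terms: b_0 = 0; b_1 = 1; b_2 = 3; b_3 = 2; b_4 = 3; b_5 = 1; b_6 = 0; b_7 = 5; b_8 = 3; b_9 = 4; b_{10} = 3; b_{11} = 5; b_{12} = 0; b_{13} = 1.
The sequence repeats with period 12.
So b_{793} = b_{0 + ((793-0) mod 12)} = b_1 = 1.

1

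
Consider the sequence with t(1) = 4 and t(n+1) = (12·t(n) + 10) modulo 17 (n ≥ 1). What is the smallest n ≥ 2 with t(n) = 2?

10

We have t(1) = 4,  t(2) = 7,  t(3) = 9,  t(4) = 16,  t(5) = 15,  t(6) = 3,  t(7) = 12,  t(8) = 1,  t(9) = 5,  t(10) = 2,  t(11) = 0,  t(12) = 10,  t(13) = 11,  t(14) = 6,  t(15) = 14,  t(16) = 8,  t(17) = 4.
The sequence repeats with period 16.
The value 2 first appears (with n ≥ 2) at t(10).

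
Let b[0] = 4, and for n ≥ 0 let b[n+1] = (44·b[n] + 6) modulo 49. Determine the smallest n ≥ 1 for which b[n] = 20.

b[0] = 4; b[1] = 35; b[2] = 27; b[3] = 18; b[4] = 14; b[5] = 34; b[6] = 32; b[7] = 42; b[8] = 41; b[9] = 46; b[10] = 21; b[11] = 48; b[12] = 11; b[13] = 0; b[14] = 6; b[15] = 25; b[16] = 28; b[17] = 13; b[18] = 39; b[19] = 7; b[20] = 20; b[21] = 4.
Since b[21] = b[0] = 4, the sequence is periodic with period 21.
The value 20 first appears (with n ≥ 1) at b[20].

20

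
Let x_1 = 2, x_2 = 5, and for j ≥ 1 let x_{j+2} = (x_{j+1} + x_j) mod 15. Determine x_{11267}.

10

Computing terms: x_1 = 2; x_2 = 5; x_3 = 7; x_4 = 12; x_5 = 4; x_6 = 1; x_7 = 5; x_8 = 6; x_9 = 11; x_{10} = 2; x_{11} = 13; x_{12} = 0; x_{13} = 13; x_{14} = 13; x_{15} = 11; x_{16} = 9; x_{17} = 5; x_{18} = 14; x_{19} = 4; x_{20} = 3; x_{21} = 7; x_{22} = 10; x_{23} = 2; x_{24} = 12; x_{25} = 14; x_{26} = 11; x_{27} = 10; x_{28} = 6; x_{29} = 1; x_{30} = 7; x_{31} = 8; x_{32} = 0; x_{33} = 8; x_{34} = 8; x_{35} = 1; x_{36} = 9; x_{37} = 10; x_{38} = 4; x_{39} = 14; x_{40} = 3; x_{41} = 2; x_{42} = 5.
The sequence repeats with period 40.
So x_{11267} = x_{1 + ((11267-1) mod 40)} = x_{27} = 10.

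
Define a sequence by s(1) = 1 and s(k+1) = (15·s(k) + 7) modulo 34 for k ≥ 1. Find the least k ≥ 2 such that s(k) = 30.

Listing terms: s(1) = 1,  s(2) = 22,  s(3) = 31,  s(4) = 30,  s(5) = 15,  s(6) = 28,  s(7) = 19,  s(8) = 20,  s(9) = 1.
Since s(9) = s(1) = 1, the sequence is periodic with period 8.
The value 30 first appears (with k ≥ 2) at s(4).

4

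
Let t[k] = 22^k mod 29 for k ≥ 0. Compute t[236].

Computing terms: t[0] = 1, t[1] = 22, t[2] = 20, t[3] = 5, t[4] = 23, t[5] = 13, t[6] = 25, t[7] = 28, t[8] = 7, t[9] = 9, t[10] = 24, t[11] = 6, t[12] = 16, t[13] = 4, t[14] = 1.
Since t[14] = t[0] = 1, the sequence is periodic with period 14.
So t[236] = t[0 + ((236-0) mod 14)] = t[12] = 16.

16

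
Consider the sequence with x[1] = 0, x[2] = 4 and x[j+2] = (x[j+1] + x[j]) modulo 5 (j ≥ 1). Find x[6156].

0

We have x[1] = 0,  x[2] = 4,  x[3] = 4,  x[4] = 3,  x[5] = 2,  x[6] = 0,  x[7] = 2,  x[8] = 2,  x[9] = 4,  x[10] = 1,  x[11] = 0,  x[12] = 1,  x[13] = 1,  x[14] = 2,  x[15] = 3,  x[16] = 0,  x[17] = 3,  x[18] = 3,  x[19] = 1,  x[20] = 4,  x[21] = 0,  x[22] = 4.
The sequence repeats with period 20.
(6156 - 1) mod 20 = 15, so x[6156] = x[16] = 0.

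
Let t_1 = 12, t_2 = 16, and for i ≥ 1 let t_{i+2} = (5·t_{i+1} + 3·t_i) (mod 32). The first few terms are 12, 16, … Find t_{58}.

Listing terms: t_1 = 12, t_2 = 16, t_3 = 20, t_4 = 20, t_5 = 0, t_6 = 28, t_7 = 12, t_8 = 16.
The sequence repeats with period 6.
So t_{58} = t_{1 + ((58-1) mod 6)} = t_4 = 20.

20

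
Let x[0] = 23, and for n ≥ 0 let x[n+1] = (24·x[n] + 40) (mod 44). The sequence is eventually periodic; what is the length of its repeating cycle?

10

Listing terms: x[0] = 23, x[1] = 20, x[2] = 36, x[3] = 24, x[4] = 0, x[5] = 40, x[6] = 32, x[7] = 16, x[8] = 28, x[9] = 8, x[10] = 12, x[11] = 20.
Since x[11] = x[1] = 20, the sequence is eventually periodic: after a pre-period of length 1 it cycles with period 10.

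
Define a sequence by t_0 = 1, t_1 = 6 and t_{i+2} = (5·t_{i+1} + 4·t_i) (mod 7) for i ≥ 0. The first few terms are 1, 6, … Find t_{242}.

Listing terms: t_0 = 1,  t_1 = 6,  t_2 = 6,  t_3 = 5,  t_4 = 0,  t_5 = 6,  t_6 = 2,  t_7 = 6,  t_8 = 3,  t_9 = 4,  t_{10} = 4,  t_{11} = 1,  t_{12} = 0,  t_{13} = 4,  t_{14} = 6,  t_{15} = 4,  t_{16} = 2,  t_{17} = 5,  t_{18} = 5,  t_{19} = 3,  t_{20} = 0,  t_{21} = 5,  t_{22} = 4,  t_{23} = 5,  t_{24} = 6,  t_{25} = 1,  t_{26} = 1,  t_{27} = 2,  t_{28} = 0,  t_{29} = 1,  t_{30} = 5,  t_{31} = 1,  t_{32} = 4,  t_{33} = 3,  t_{34} = 3,  t_{35} = 6,  t_{36} = 0,  t_{37} = 3,  t_{38} = 1,  t_{39} = 3,  t_{40} = 5,  t_{41} = 2,  t_{42} = 2,  t_{43} = 4,  t_{44} = 0,  t_{45} = 2,  t_{46} = 3,  t_{47} = 2,  t_{48} = 1,  t_{49} = 6.
The sequence repeats with period 48.
(242 - 0) mod 48 = 2, so t_{242} = t_2 = 6.

6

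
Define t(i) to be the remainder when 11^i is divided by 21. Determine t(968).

16

Listing terms: t(1) = 11; t(2) = 16; t(3) = 8; t(4) = 4; t(5) = 2; t(6) = 1; t(7) = 11.
The sequence repeats with period 6.
So t(968) = t(1 + ((968-1) mod 6)) = t(2) = 16.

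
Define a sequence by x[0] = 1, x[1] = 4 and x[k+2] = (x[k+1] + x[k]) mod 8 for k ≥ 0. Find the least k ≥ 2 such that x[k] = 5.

2

x[0] = 1,  x[1] = 4,  x[2] = 5,  x[3] = 1,  x[4] = 6,  x[5] = 7,  x[6] = 5,  x[7] = 4,  x[8] = 1,  x[9] = 5,  x[10] = 6,  x[11] = 3,  x[12] = 1,  x[13] = 4.
Since (x[12], x[13]) = (x[0], x[1]) = (1, 4) (two consecutive terms determine the rest), the sequence is periodic with period 12.
The value 5 first appears (with k ≥ 2) at x[2].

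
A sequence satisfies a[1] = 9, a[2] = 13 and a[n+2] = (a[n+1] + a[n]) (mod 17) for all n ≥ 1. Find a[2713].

We have a[1] = 9, a[2] = 13, a[3] = 5, a[4] = 1, a[5] = 6, a[6] = 7, a[7] = 13, a[8] = 3, a[9] = 16, a[10] = 2, a[11] = 1, a[12] = 3, a[13] = 4, a[14] = 7, a[15] = 11, a[16] = 1, a[17] = 12, a[18] = 13, a[19] = 8, a[20] = 4, a[21] = 12, a[22] = 16, a[23] = 11, a[24] = 10, a[25] = 4, a[26] = 14, a[27] = 1, a[28] = 15, a[29] = 16, a[30] = 14, a[31] = 13, a[32] = 10, a[33] = 6, a[34] = 16, a[35] = 5, a[36] = 4, a[37] = 9, a[38] = 13.
The sequence repeats with period 36.
So a[2713] = a[1 + ((2713-1) mod 36)] = a[13] = 4.

4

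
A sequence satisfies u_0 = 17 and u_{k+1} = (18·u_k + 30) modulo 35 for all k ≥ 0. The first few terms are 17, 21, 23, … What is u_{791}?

9

We have u_0 = 17; u_1 = 21; u_2 = 23; u_3 = 24; u_4 = 7; u_5 = 16; u_6 = 3; u_7 = 14; u_8 = 2; u_9 = 31; u_{10} = 28; u_{11} = 9; u_{12} = 17.
Since u_{12} = u_0 = 17, the sequence is periodic with period 12.
So u_{791} = u_{0 + ((791-0) mod 12)} = u_{11} = 9.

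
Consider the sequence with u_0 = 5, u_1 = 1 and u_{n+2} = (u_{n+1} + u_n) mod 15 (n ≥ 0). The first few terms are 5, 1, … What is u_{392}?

14

Listing terms: u_0 = 5,  u_1 = 1,  u_2 = 6,  u_3 = 7,  u_4 = 13,  u_5 = 5,  u_6 = 3,  u_7 = 8,  u_8 = 11,  u_9 = 4,  u_{10} = 0,  u_{11} = 4,  u_{12} = 4,  u_{13} = 8,  u_{14} = 12,  u_{15} = 5,  u_{16} = 2,  u_{17} = 7,  u_{18} = 9,  u_{19} = 1,  u_{20} = 10,  u_{21} = 11,  u_{22} = 6,  u_{23} = 2,  u_{24} = 8,  u_{25} = 10,  u_{26} = 3,  u_{27} = 13,  u_{28} = 1,  u_{29} = 14,  u_{30} = 0,  u_{31} = 14,  u_{32} = 14,  u_{33} = 13,  u_{34} = 12,  u_{35} = 10,  u_{36} = 7,  u_{37} = 2,  u_{38} = 9,  u_{39} = 11,  u_{40} = 5,  u_{41} = 1.
The sequence repeats with period 40.
(392 - 0) mod 40 = 32, so u_{392} = u_{32} = 14.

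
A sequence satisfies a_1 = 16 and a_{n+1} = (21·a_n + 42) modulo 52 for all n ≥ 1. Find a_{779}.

24

Computing terms: a_1 = 16, a_2 = 14, a_3 = 24, a_4 = 26, a_5 = 16.
The sequence repeats with period 4.
So a_{779} = a_{1 + ((779-1) mod 4)} = a_3 = 24.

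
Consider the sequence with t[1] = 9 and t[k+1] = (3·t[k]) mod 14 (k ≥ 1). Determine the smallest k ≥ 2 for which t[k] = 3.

6

Computing terms: t[1] = 9,  t[2] = 13,  t[3] = 11,  t[4] = 5,  t[5] = 1,  t[6] = 3,  t[7] = 9.
The sequence repeats with period 6.
The value 3 first appears (with k ≥ 2) at t[6].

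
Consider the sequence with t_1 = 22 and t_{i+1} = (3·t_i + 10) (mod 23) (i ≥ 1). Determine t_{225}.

We have t_1 = 22; t_2 = 7; t_3 = 8; t_4 = 11; t_5 = 20; t_6 = 1; t_7 = 13; t_8 = 3; t_9 = 19; t_{10} = 21; t_{11} = 4; t_{12} = 22.
Since t_{12} = t_1 = 22, the sequence is periodic with period 11.
So t_{225} = t_{1 + ((225-1) mod 11)} = t_5 = 20.

20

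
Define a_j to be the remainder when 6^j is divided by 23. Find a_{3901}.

a_1 = 6,  a_2 = 13,  a_3 = 9,  a_4 = 8,  a_5 = 2,  a_6 = 12,  a_7 = 3,  a_8 = 18,  a_9 = 16,  a_{10} = 4,  a_{11} = 1,  a_{12} = 6.
The sequence repeats with period 11.
So a_{3901} = a_{1 + ((3901-1) mod 11)} = a_7 = 3.

3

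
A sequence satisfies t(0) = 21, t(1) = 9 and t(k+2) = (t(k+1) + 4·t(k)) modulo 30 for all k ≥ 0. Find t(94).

We have t(0) = 21; t(1) = 9; t(2) = 3; t(3) = 9; t(4) = 21; t(5) = 27; t(6) = 21; t(7) = 9.
The sequence repeats with period 6.
(94 - 0) mod 6 = 4, so t(94) = t(4) = 21.

21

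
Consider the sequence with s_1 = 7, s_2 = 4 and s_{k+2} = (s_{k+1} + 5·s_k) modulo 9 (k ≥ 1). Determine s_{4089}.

3

Computing terms: s_1 = 7,  s_2 = 4,  s_3 = 3,  s_4 = 5,  s_5 = 2,  s_6 = 0,  s_7 = 1,  s_8 = 1,  s_9 = 6,  s_{10} = 2,  s_{11} = 5,  s_{12} = 6,  s_{13} = 4,  s_{14} = 7,  s_{15} = 0,  s_{16} = 8,  s_{17} = 8,  s_{18} = 3,  s_{19} = 7,  s_{20} = 4.
Since (s_{19}, s_{20}) = (s_1, s_2) = (7, 4) (two consecutive terms determine the rest), the sequence is periodic with period 18.
So s_{4089} = s_{1 + ((4089-1) mod 18)} = s_3 = 3.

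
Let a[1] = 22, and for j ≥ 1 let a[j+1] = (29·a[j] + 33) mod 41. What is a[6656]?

29

We have a[1] = 22, a[2] = 15, a[3] = 17, a[4] = 34, a[5] = 35, a[6] = 23, a[7] = 3, a[8] = 38, a[9] = 28, a[10] = 25, a[11] = 20, a[12] = 39, a[13] = 16, a[14] = 5, a[15] = 14, a[16] = 29, a[17] = 13, a[18] = 0, a[19] = 33, a[20] = 6, a[21] = 2, a[22] = 9, a[23] = 7, a[24] = 31, a[25] = 30, a[26] = 1, a[27] = 21, a[28] = 27, a[29] = 37, a[30] = 40, a[31] = 4, a[32] = 26, a[33] = 8, a[34] = 19, a[35] = 10, a[36] = 36, a[37] = 11, a[38] = 24, a[39] = 32, a[40] = 18, a[41] = 22.
Since a[41] = a[1] = 22, the sequence is periodic with period 40.
So a[6656] = a[1 + ((6656-1) mod 40)] = a[16] = 29.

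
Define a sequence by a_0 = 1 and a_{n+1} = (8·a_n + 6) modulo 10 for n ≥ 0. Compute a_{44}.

a_0 = 1; a_1 = 4; a_2 = 8; a_3 = 0; a_4 = 6; a_5 = 4.
Since a_5 = a_1 = 4, the sequence is eventually periodic: after a pre-period of length 1 it cycles with period 4.
For n ≥ 1, a_n depends only on (n - 1) mod 4. (44 - 1) mod 4 = 3, so a_{44} = a_4 = 6.

6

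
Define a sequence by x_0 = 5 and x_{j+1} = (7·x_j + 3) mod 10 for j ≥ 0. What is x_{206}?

We have x_0 = 5, x_1 = 8, x_2 = 9, x_3 = 6, x_4 = 5.
The sequence repeats with period 4.
(206 - 0) mod 4 = 2, so x_{206} = x_2 = 9.

9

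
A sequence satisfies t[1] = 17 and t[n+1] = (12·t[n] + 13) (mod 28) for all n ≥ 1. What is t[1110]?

Listing terms: t[1] = 17, t[2] = 21, t[3] = 13, t[4] = 1, t[5] = 25, t[6] = 5, t[7] = 17.
Since t[7] = t[1] = 17, the sequence is periodic with period 6.
(1110 - 1) mod 6 = 5, so t[1110] = t[6] = 5.

5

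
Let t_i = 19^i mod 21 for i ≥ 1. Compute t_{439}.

19

Computing terms: t_1 = 19,  t_2 = 4,  t_3 = 13,  t_4 = 16,  t_5 = 10,  t_6 = 1,  t_7 = 19.
Since t_7 = t_1 = 19, the sequence is periodic with period 6.
So t_{439} = t_{1 + ((439-1) mod 6)} = t_1 = 19.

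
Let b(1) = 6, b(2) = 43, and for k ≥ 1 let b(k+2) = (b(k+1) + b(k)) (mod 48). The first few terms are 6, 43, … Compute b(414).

41

We have b(1) = 6, b(2) = 43, b(3) = 1, b(4) = 44, b(5) = 45, b(6) = 41, b(7) = 38, b(8) = 31, b(9) = 21, b(10) = 4, b(11) = 25, b(12) = 29, b(13) = 6, b(14) = 35, b(15) = 41, b(16) = 28, b(17) = 21, b(18) = 1, b(19) = 22, b(20) = 23, b(21) = 45, b(22) = 20, b(23) = 17, b(24) = 37, b(25) = 6, b(26) = 43.
Since (b(25), b(26)) = (b(1), b(2)) = (6, 43) (two consecutive terms determine the rest), the sequence is periodic with period 24.
So b(414) = b(1 + ((414-1) mod 24)) = b(6) = 41.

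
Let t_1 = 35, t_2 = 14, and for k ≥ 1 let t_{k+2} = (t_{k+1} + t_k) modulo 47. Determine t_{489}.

t_1 = 35,  t_2 = 14,  t_3 = 2,  t_4 = 16,  t_5 = 18,  t_6 = 34,  t_7 = 5,  t_8 = 39,  t_9 = 44,  t_{10} = 36,  t_{11} = 33,  t_{12} = 22,  t_{13} = 8,  t_{14} = 30,  t_{15} = 38,  t_{16} = 21,  t_{17} = 12,  t_{18} = 33,  t_{19} = 45,  t_{20} = 31,  t_{21} = 29,  t_{22} = 13,  t_{23} = 42,  t_{24} = 8,  t_{25} = 3,  t_{26} = 11,  t_{27} = 14,  t_{28} = 25,  t_{29} = 39,  t_{30} = 17,  t_{31} = 9,  t_{32} = 26,  t_{33} = 35,  t_{34} = 14.
The sequence repeats with period 32.
(489 - 1) mod 32 = 8, so t_{489} = t_9 = 44.

44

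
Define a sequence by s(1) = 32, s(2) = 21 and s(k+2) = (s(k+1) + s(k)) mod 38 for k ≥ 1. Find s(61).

24

s(1) = 32, s(2) = 21, s(3) = 15, s(4) = 36, s(5) = 13, s(6) = 11, s(7) = 24, s(8) = 35, s(9) = 21, s(10) = 18, s(11) = 1, s(12) = 19, s(13) = 20, s(14) = 1, s(15) = 21, s(16) = 22, s(17) = 5, s(18) = 27, s(19) = 32, s(20) = 21.
Since (s(19), s(20)) = (s(1), s(2)) = (32, 21) (two consecutive terms determine the rest), the sequence is periodic with period 18.
So s(61) = s(1 + ((61-1) mod 18)) = s(7) = 24.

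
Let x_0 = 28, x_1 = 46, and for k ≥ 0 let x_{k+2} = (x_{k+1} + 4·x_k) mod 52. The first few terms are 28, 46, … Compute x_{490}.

14

x_0 = 28; x_1 = 46; x_2 = 2; x_3 = 30; x_4 = 38; x_5 = 2; x_6 = 50; x_7 = 6; x_8 = 50; x_9 = 22; x_{10} = 14; x_{11} = 50; x_{12} = 2; x_{13} = 46; x_{14} = 2.
Since (x_{13}, x_{14}) = (x_1, x_2) = (46, 2) (two consecutive terms determine the rest), the sequence is eventually periodic: after a pre-period of length 1 it cycles with period 12.
For k ≥ 1, x_k depends only on (k - 1) mod 12. (490 - 1) mod 12 = 9, so x_{490} = x_{10} = 14.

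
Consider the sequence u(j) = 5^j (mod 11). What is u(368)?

Computing terms: u(0) = 1,  u(1) = 5,  u(2) = 3,  u(3) = 4,  u(4) = 9,  u(5) = 1.
Since u(5) = u(0) = 1, the sequence is periodic with period 5.
(368 - 0) mod 5 = 3, so u(368) = u(3) = 4.

4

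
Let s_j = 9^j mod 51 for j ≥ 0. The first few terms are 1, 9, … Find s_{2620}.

33

Computing terms: s_0 = 1; s_1 = 9; s_2 = 30; s_3 = 15; s_4 = 33; s_5 = 42; s_6 = 21; s_7 = 36; s_8 = 18; s_9 = 9.
Since s_9 = s_1 = 9, the sequence is eventually periodic: after a pre-period of length 1 it cycles with period 8.
For j ≥ 1, s_j depends only on (j - 1) mod 8. (2620 - 1) mod 8 = 3, so s_{2620} = s_4 = 33.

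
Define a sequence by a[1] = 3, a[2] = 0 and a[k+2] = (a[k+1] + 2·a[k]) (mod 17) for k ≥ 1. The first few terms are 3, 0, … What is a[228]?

6

Listing terms: a[1] = 3, a[2] = 0, a[3] = 6, a[4] = 6, a[5] = 1, a[6] = 13, a[7] = 15, a[8] = 7, a[9] = 3, a[10] = 0.
The sequence repeats with period 8.
So a[228] = a[1 + ((228-1) mod 8)] = a[4] = 6.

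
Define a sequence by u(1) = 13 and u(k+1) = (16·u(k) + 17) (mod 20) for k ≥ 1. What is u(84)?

u(1) = 13; u(2) = 5; u(3) = 17; u(4) = 9; u(5) = 1; u(6) = 13.
The sequence repeats with period 5.
(84 - 1) mod 5 = 3, so u(84) = u(4) = 9.

9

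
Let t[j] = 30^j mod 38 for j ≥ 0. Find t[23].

26

Listing terms: t[0] = 1, t[1] = 30, t[2] = 26, t[3] = 20, t[4] = 30.
Since t[4] = t[1] = 30, the sequence is eventually periodic: after a pre-period of length 1 it cycles with period 3.
For j ≥ 1, t[j] depends only on (j - 1) mod 3. (23 - 1) mod 3 = 1, so t[23] = t[2] = 26.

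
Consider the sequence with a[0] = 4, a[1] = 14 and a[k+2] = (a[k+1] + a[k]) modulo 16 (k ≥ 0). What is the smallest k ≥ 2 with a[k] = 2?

Listing terms: a[0] = 4, a[1] = 14, a[2] = 2, a[3] = 0, a[4] = 2, a[5] = 2, a[6] = 4, a[7] = 6, a[8] = 10, a[9] = 0, a[10] = 10, a[11] = 10, a[12] = 4, a[13] = 14.
The sequence repeats with period 12.
The value 2 first appears (with k ≥ 2) at a[2].

2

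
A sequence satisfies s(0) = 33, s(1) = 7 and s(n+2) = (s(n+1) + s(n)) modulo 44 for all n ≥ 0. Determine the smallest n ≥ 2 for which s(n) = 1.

Listing terms: s(0) = 33,  s(1) = 7,  s(2) = 40,  s(3) = 3,  s(4) = 43,  s(5) = 2,  s(6) = 1,  s(7) = 3,  s(8) = 4,  s(9) = 7,  s(10) = 11,  s(11) = 18,  s(12) = 29,  s(13) = 3,  s(14) = 32,  s(15) = 35,  s(16) = 23,  s(17) = 14,  s(18) = 37,  s(19) = 7,  s(20) = 0,  s(21) = 7,  s(22) = 7,  s(23) = 14,  s(24) = 21,  s(25) = 35,  s(26) = 12,  s(27) = 3,  s(28) = 15,  s(29) = 18,  s(30) = 33,  s(31) = 7.
Since (s(30), s(31)) = (s(0), s(1)) = (33, 7) (two consecutive terms determine the rest), the sequence is periodic with period 30.
The value 1 first appears (with n ≥ 2) at s(6).

6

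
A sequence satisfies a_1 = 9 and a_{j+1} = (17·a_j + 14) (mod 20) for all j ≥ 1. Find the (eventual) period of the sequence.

4

We have a_1 = 9; a_2 = 7; a_3 = 13; a_4 = 15; a_5 = 9.
Since a_5 = a_1 = 9, the sequence is periodic with period 4.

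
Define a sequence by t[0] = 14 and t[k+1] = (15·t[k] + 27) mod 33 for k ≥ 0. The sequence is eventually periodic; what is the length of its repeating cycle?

We have t[0] = 14; t[1] = 6; t[2] = 18; t[3] = 0; t[4] = 27; t[5] = 3; t[6] = 6.
Since t[6] = t[1] = 6, the sequence is eventually periodic: after a pre-period of length 1 it cycles with period 5.

5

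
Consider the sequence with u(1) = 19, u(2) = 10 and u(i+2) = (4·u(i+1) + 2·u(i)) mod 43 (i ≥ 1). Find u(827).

38

We have u(1) = 19; u(2) = 10; u(3) = 35; u(4) = 31; u(5) = 22; u(6) = 21; u(7) = 42; u(8) = 38; u(9) = 21; u(10) = 31; u(11) = 37; u(12) = 38; u(13) = 11; u(14) = 34; u(15) = 29; u(16) = 12; u(17) = 20; u(18) = 18; u(19) = 26; u(20) = 11; u(21) = 10; u(22) = 19; u(23) = 10.
The sequence repeats with period 21.
So u(827) = u(1 + ((827-1) mod 21)) = u(8) = 38.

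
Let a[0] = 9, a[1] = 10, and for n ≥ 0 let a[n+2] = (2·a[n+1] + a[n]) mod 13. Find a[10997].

7

Listing terms: a[0] = 9, a[1] = 10, a[2] = 3, a[3] = 3, a[4] = 9, a[5] = 8, a[6] = 12, a[7] = 6, a[8] = 11, a[9] = 2, a[10] = 2, a[11] = 6, a[12] = 1, a[13] = 8, a[14] = 4, a[15] = 3, a[16] = 10, a[17] = 10, a[18] = 4, a[19] = 5, a[20] = 1, a[21] = 7, a[22] = 2, a[23] = 11, a[24] = 11, a[25] = 7, a[26] = 12, a[27] = 5, a[28] = 9, a[29] = 10.
Since (a[28], a[29]) = (a[0], a[1]) = (9, 10) (two consecutive terms determine the rest), the sequence is periodic with period 28.
So a[10997] = a[0 + ((10997-0) mod 28)] = a[21] = 7.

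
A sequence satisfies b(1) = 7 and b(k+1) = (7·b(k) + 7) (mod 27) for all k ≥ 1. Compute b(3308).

14

We have b(1) = 7, b(2) = 2, b(3) = 21, b(4) = 19, b(5) = 5, b(6) = 15, b(7) = 4, b(8) = 8, b(9) = 9, b(10) = 16, b(11) = 11, b(12) = 3, b(13) = 1, b(14) = 14, b(15) = 24, b(16) = 13, b(17) = 17, b(18) = 18, b(19) = 25, b(20) = 20, b(21) = 12, b(22) = 10, b(23) = 23, b(24) = 6, b(25) = 22, b(26) = 26, b(27) = 0, b(28) = 7.
The sequence repeats with period 27.
So b(3308) = b(1 + ((3308-1) mod 27)) = b(14) = 14.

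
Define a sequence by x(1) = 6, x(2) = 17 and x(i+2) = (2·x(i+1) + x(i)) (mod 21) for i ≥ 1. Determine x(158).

10

Computing terms: x(1) = 6,  x(2) = 17,  x(3) = 19,  x(4) = 13,  x(5) = 3,  x(6) = 19,  x(7) = 20,  x(8) = 17,  x(9) = 12,  x(10) = 20,  x(11) = 10,  x(12) = 19,  x(13) = 6,  x(14) = 10,  x(15) = 5,  x(16) = 20,  x(17) = 3,  x(18) = 5,  x(19) = 13,  x(20) = 10,  x(21) = 12,  x(22) = 13,  x(23) = 17,  x(24) = 5,  x(25) = 6,  x(26) = 17.
Since (x(25), x(26)) = (x(1), x(2)) = (6, 17) (two consecutive terms determine the rest), the sequence is periodic with period 24.
So x(158) = x(1 + ((158-1) mod 24)) = x(14) = 10.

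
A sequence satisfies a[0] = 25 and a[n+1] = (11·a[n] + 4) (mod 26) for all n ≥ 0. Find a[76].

3

a[0] = 25; a[1] = 19; a[2] = 5; a[3] = 7; a[4] = 3; a[5] = 11; a[6] = 21; a[7] = 1; a[8] = 15; a[9] = 13; a[10] = 17; a[11] = 9; a[12] = 25.
Since a[12] = a[0] = 25, the sequence is periodic with period 12.
(76 - 0) mod 12 = 4, so a[76] = a[4] = 3.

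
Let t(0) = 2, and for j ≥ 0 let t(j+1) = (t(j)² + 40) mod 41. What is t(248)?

Listing terms: t(0) = 2, t(1) = 3, t(2) = 8, t(3) = 22, t(4) = 32, t(5) = 39, t(6) = 3.
Since t(6) = t(1) = 3, the sequence is eventually periodic: after a pre-period of length 1 it cycles with period 5.
For j ≥ 1, t(j) depends only on (j - 1) mod 5. (248 - 1) mod 5 = 2, so t(248) = t(3) = 22.

22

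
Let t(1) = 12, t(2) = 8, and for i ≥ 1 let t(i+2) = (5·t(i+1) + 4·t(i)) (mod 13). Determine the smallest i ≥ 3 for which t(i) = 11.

Computing terms: t(1) = 12, t(2) = 8, t(3) = 10, t(4) = 4, t(5) = 8, t(6) = 4, t(7) = 0, t(8) = 3, t(9) = 2, t(10) = 9, t(11) = 1, t(12) = 2, t(13) = 1, t(14) = 0, t(15) = 4, t(16) = 7, t(17) = 12, t(18) = 10, t(19) = 7, t(20) = 10, t(21) = 0, t(22) = 1, t(23) = 5, t(24) = 3, t(25) = 9, t(26) = 5, t(27) = 9, t(28) = 0, t(29) = 10, t(30) = 11, t(31) = 4, t(32) = 12, t(33) = 11, t(34) = 12, t(35) = 0, t(36) = 9, t(37) = 6, t(38) = 1, t(39) = 3, t(40) = 6, t(41) = 3, t(42) = 0, t(43) = 12, t(44) = 8.
The sequence repeats with period 42.
The value 11 first appears (with i ≥ 3) at t(30).

30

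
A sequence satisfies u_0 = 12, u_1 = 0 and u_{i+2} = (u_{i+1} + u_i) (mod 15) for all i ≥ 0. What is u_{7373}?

3

Computing terms: u_0 = 12,  u_1 = 0,  u_2 = 12,  u_3 = 12,  u_4 = 9,  u_5 = 6,  u_6 = 0,  u_7 = 6,  u_8 = 6,  u_9 = 12,  u_{10} = 3,  u_{11} = 0,  u_{12} = 3,  u_{13} = 3,  u_{14} = 6,  u_{15} = 9,  u_{16} = 0,  u_{17} = 9,  u_{18} = 9,  u_{19} = 3,  u_{20} = 12,  u_{21} = 0.
The sequence repeats with period 20.
So u_{7373} = u_{0 + ((7373-0) mod 20)} = u_{13} = 3.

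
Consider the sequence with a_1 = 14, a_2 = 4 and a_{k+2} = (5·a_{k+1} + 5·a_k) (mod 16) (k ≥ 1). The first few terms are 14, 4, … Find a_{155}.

Listing terms: a_1 = 14, a_2 = 4, a_3 = 10, a_4 = 6, a_5 = 0, a_6 = 14, a_7 = 6, a_8 = 4, a_9 = 2, a_{10} = 14, a_{11} = 0, a_{12} = 6, a_{13} = 14, a_{14} = 4.
The sequence repeats with period 12.
So a_{155} = a_{1 + ((155-1) mod 12)} = a_{11} = 0.

0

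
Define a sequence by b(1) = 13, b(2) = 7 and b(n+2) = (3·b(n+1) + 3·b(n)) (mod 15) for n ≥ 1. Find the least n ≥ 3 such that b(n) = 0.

We have b(1) = 13, b(2) = 7, b(3) = 0, b(4) = 6, b(5) = 3, b(6) = 12, b(7) = 0, b(8) = 6.
Since (b(7), b(8)) = (b(3), b(4)) = (0, 6) (two consecutive terms determine the rest), the sequence is eventually periodic: after a pre-period of length 2 it cycles with period 4.
The value 0 first appears (with n ≥ 3) at b(3).

3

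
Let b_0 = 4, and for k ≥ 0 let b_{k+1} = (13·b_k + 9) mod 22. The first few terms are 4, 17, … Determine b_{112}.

10

Listing terms: b_0 = 4; b_1 = 17; b_2 = 10; b_3 = 7; b_4 = 12; b_5 = 11; b_6 = 20; b_7 = 5; b_8 = 8; b_9 = 3; b_{10} = 4.
Since b_{10} = b_0 = 4, the sequence is periodic with period 10.
So b_{112} = b_{0 + ((112-0) mod 10)} = b_2 = 10.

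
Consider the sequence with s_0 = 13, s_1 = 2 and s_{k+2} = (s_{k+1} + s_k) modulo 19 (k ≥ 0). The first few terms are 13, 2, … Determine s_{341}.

8

We have s_0 = 13, s_1 = 2, s_2 = 15, s_3 = 17, s_4 = 13, s_5 = 11, s_6 = 5, s_7 = 16, s_8 = 2, s_9 = 18, s_{10} = 1, s_{11} = 0, s_{12} = 1, s_{13} = 1, s_{14} = 2, s_{15} = 3, s_{16} = 5, s_{17} = 8, s_{18} = 13, s_{19} = 2.
Since (s_{18}, s_{19}) = (s_0, s_1) = (13, 2) (two consecutive terms determine the rest), the sequence is periodic with period 18.
(341 - 0) mod 18 = 17, so s_{341} = s_{17} = 8.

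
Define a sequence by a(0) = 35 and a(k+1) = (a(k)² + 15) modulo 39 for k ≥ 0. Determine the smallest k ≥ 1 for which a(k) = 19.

5

We have a(0) = 35,  a(1) = 31,  a(2) = 1,  a(3) = 16,  a(4) = 37,  a(5) = 19,  a(6) = 25,  a(7) = 16.
Since a(7) = a(3) = 16, the sequence is eventually periodic: after a pre-period of length 3 it cycles with period 4.
The value 19 first appears (with k ≥ 1) at a(5).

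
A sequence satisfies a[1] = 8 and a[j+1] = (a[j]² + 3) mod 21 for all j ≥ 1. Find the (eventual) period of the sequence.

3

Listing terms: a[1] = 8,  a[2] = 4,  a[3] = 19,  a[4] = 7,  a[5] = 10,  a[6] = 19.
Since a[6] = a[3] = 19, the sequence is eventually periodic: after a pre-period of length 2 it cycles with period 3.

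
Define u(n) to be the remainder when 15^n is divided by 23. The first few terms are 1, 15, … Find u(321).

5

Listing terms: u(0) = 1,  u(1) = 15,  u(2) = 18,  u(3) = 17,  u(4) = 2,  u(5) = 7,  u(6) = 13,  u(7) = 11,  u(8) = 4,  u(9) = 14,  u(10) = 3,  u(11) = 22,  u(12) = 8,  u(13) = 5,  u(14) = 6,  u(15) = 21,  u(16) = 16,  u(17) = 10,  u(18) = 12,  u(19) = 19,  u(20) = 9,  u(21) = 20,  u(22) = 1.
The sequence repeats with period 22.
(321 - 0) mod 22 = 13, so u(321) = u(13) = 5.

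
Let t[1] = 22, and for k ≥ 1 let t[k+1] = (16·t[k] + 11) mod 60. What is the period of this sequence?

15

t[1] = 22, t[2] = 3, t[3] = 59, t[4] = 55, t[5] = 51, t[6] = 47, t[7] = 43, t[8] = 39, t[9] = 35, t[10] = 31, t[11] = 27, t[12] = 23, t[13] = 19, t[14] = 15, t[15] = 11, t[16] = 7, t[17] = 3.
Since t[17] = t[2] = 3, the sequence is eventually periodic: after a pre-period of length 1 it cycles with period 15.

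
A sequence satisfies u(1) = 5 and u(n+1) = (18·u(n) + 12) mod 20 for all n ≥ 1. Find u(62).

u(1) = 5; u(2) = 2; u(3) = 8; u(4) = 16; u(5) = 0; u(6) = 12; u(7) = 8.
Since u(7) = u(3) = 8, the sequence is eventually periodic: after a pre-period of length 2 it cycles with period 4.
For n ≥ 3, u(n) depends only on (n - 3) mod 4. (62 - 3) mod 4 = 3, so u(62) = u(6) = 12.

12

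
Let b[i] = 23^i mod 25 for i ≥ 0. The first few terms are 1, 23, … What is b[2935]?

Listing terms: b[0] = 1; b[1] = 23; b[2] = 4; b[3] = 17; b[4] = 16; b[5] = 18; b[6] = 14; b[7] = 22; b[8] = 6; b[9] = 13; b[10] = 24; b[11] = 2; b[12] = 21; b[13] = 8; b[14] = 9; b[15] = 7; b[16] = 11; b[17] = 3; b[18] = 19; b[19] = 12; b[20] = 1.
The sequence repeats with period 20.
So b[2935] = b[0 + ((2935-0) mod 20)] = b[15] = 7.

7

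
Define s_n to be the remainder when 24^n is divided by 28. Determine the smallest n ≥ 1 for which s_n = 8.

s_0 = 1; s_1 = 24; s_2 = 16; s_3 = 20; s_4 = 4; s_5 = 12; s_6 = 8; s_7 = 24.
Since s_7 = s_1 = 24, the sequence is eventually periodic: after a pre-period of length 1 it cycles with period 6.
The value 8 first appears (with n ≥ 1) at s_6.

6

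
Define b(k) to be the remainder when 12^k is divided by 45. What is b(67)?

18

Listing terms: b(1) = 12, b(2) = 9, b(3) = 18, b(4) = 36, b(5) = 27, b(6) = 9.
Since b(6) = b(2) = 9, the sequence is eventually periodic: after a pre-period of length 1 it cycles with period 4.
For k ≥ 2, b(k) depends only on (k - 2) mod 4. (67 - 2) mod 4 = 1, so b(67) = b(3) = 18.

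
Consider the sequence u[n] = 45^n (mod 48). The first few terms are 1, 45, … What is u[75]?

21

Computing terms: u[0] = 1; u[1] = 45; u[2] = 9; u[3] = 21; u[4] = 33; u[5] = 45.
Since u[5] = u[1] = 45, the sequence is eventually periodic: after a pre-period of length 1 it cycles with period 4.
For n ≥ 1, u[n] depends only on (n - 1) mod 4. (75 - 1) mod 4 = 2, so u[75] = u[3] = 21.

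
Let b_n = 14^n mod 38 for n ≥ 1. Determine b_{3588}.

Computing terms: b_1 = 14; b_2 = 6; b_3 = 8; b_4 = 36; b_5 = 10; b_6 = 26; b_7 = 22; b_8 = 4; b_9 = 18; b_{10} = 24; b_{11} = 32; b_{12} = 30; b_{13} = 2; b_{14} = 28; b_{15} = 12; b_{16} = 16; b_{17} = 34; b_{18} = 20; b_{19} = 14.
The sequence repeats with period 18.
So b_{3588} = b_{1 + ((3588-1) mod 18)} = b_6 = 26.

26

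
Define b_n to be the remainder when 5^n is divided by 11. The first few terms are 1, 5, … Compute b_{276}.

5

Listing terms: b_0 = 1,  b_1 = 5,  b_2 = 3,  b_3 = 4,  b_4 = 9,  b_5 = 1.
Since b_5 = b_0 = 1, the sequence is periodic with period 5.
So b_{276} = b_{0 + ((276-0) mod 5)} = b_1 = 5.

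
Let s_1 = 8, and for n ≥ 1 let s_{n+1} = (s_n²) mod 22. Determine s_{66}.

20

Listing terms: s_1 = 8,  s_2 = 20,  s_3 = 4,  s_4 = 16,  s_5 = 14,  s_6 = 20.
Since s_6 = s_2 = 20, the sequence is eventually periodic: after a pre-period of length 1 it cycles with period 4.
For n ≥ 2, s_n depends only on (n - 2) mod 4. (66 - 2) mod 4 = 0, so s_{66} = s_2 = 20.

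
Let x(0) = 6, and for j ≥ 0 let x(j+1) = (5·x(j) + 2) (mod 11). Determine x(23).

9

Computing terms: x(0) = 6,  x(1) = 10,  x(2) = 8,  x(3) = 9,  x(4) = 3,  x(5) = 6.
The sequence repeats with period 5.
(23 - 0) mod 5 = 3, so x(23) = x(3) = 9.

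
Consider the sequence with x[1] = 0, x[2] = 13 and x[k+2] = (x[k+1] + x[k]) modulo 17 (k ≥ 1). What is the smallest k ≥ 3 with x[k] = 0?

10

Computing terms: x[1] = 0; x[2] = 13; x[3] = 13; x[4] = 9; x[5] = 5; x[6] = 14; x[7] = 2; x[8] = 16; x[9] = 1; x[10] = 0; x[11] = 1; x[12] = 1; x[13] = 2; x[14] = 3; x[15] = 5; x[16] = 8; x[17] = 13; x[18] = 4; x[19] = 0; x[20] = 4; x[21] = 4; x[22] = 8; x[23] = 12; x[24] = 3; x[25] = 15; x[26] = 1; x[27] = 16; x[28] = 0; x[29] = 16; x[30] = 16; x[31] = 15; x[32] = 14; x[33] = 12; x[34] = 9; x[35] = 4; x[36] = 13; x[37] = 0; x[38] = 13.
Since (x[37], x[38]) = (x[1], x[2]) = (0, 13) (two consecutive terms determine the rest), the sequence is periodic with period 36.
The value 0 first appears (with k ≥ 3) at x[10].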